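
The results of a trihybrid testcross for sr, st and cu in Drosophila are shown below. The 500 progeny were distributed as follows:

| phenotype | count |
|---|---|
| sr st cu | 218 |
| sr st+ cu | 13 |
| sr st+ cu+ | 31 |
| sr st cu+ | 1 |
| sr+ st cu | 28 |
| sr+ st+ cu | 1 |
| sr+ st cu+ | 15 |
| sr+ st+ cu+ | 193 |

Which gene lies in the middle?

cu

The two most frequent reciprocal classes, sr+ st+ cu+ and sr st cu, are the parental types, so the F1 was sr+ st+ cu+ / sr st cu.
The two rarest classes, sr+ st+ cu and sr st cu+, are the double crossovers. Comparing them with the parentals, only the cu allele has switched, so cu is the middle locus and the order is sr – cu – st.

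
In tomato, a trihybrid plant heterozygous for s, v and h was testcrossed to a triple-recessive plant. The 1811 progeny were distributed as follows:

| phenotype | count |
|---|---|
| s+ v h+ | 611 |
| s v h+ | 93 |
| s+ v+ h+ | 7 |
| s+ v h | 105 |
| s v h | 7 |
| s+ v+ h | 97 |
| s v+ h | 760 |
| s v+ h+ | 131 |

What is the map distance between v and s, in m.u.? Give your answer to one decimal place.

The two most frequent reciprocal classes, s v+ h and s+ v h+, are the parental types, so the F1 was s v+ h / s+ v h+.
The two rarest classes, s v h and s+ v+ h+, are the double crossovers. Comparing them with the parentals, only the v allele has switched, so v is the middle locus and the order is h – v – s.
Crossovers in the v–s interval produce the single-crossover classes s+ v+ h and s v h+ (97 + 93 = 190) plus the double crossovers (14).
RF(v–s) = (190 + 14) / 1811 = 204/1811 = 0.1126 → 11.3 m.u.

11.3 m.u.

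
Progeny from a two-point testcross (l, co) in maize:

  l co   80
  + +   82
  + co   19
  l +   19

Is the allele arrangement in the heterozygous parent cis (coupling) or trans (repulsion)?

cis

The two most frequent classes are + + (82) and l co (80); these are the parental (non-recombinant) types.
So the F1 carried + + on one chromosome and l co on the other — the recessive alleles are on the same chromosome (cis / coupling).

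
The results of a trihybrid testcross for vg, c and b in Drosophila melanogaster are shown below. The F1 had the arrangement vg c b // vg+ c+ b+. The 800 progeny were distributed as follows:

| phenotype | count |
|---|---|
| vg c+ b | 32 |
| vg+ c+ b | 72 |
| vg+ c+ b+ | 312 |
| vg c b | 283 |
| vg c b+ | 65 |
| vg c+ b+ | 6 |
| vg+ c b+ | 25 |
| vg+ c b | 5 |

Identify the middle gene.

vg

The two rarest classes, vg+ c b and vg c+ b+, are the double crossovers. Comparing them with the parentals, only the vg allele has switched, so vg is the middle locus and the order is b – vg – c.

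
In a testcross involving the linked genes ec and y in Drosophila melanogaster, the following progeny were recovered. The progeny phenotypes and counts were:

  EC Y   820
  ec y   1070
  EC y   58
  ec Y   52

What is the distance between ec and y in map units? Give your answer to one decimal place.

The two most frequent classes, EC Y (820) and ec y (1070), are the parental types, so the F1 was EC Y / ec y.
The recombinant classes are EC y and ec Y: 58 + 52 = 110.
Recombination frequency = 110/2000 = 0.0550 ≈ 5.5%, i.e. 5.5 map units.

5.5 map units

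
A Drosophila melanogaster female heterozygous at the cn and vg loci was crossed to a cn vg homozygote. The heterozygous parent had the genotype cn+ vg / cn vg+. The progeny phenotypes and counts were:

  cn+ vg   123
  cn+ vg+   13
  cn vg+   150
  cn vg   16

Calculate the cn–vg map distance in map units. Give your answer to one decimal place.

The recombinant classes are cn+ vg+ and cn vg: 13 + 16 = 29.
Recombination frequency = 29/302 = 0.0960 ≈ 9.6%, i.e. 9.6 map units.

9.6 map units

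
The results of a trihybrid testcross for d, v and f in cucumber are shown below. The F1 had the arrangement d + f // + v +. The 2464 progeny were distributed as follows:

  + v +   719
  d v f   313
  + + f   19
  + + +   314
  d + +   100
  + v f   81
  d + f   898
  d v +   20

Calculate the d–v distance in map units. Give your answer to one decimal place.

27.0 map units

The two rarest classes, + + f and d v +, are the double crossovers. Comparing them with the parentals, only the d allele has switched, so d is the middle locus and the order is f – d – v.
Crossovers in the d–v interval produce the single-crossover classes d v f and + + + (313 + 314 = 627) plus the double crossovers (39).
RF(d–v) = (627 + 39) / 2464 = 666/2464 = 0.2703 → 27.0 map units.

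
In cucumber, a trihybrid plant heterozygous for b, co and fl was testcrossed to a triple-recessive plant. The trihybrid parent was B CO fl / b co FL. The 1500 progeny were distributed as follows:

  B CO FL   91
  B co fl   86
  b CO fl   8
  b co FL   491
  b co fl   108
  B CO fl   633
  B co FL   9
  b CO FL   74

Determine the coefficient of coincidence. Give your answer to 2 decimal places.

0.67

The two rarest classes, b CO fl and B co FL, are the double crossovers. Comparing them with the parentals, only the b allele has switched, so b is the middle locus and the order is co – b – fl.
co–b: (160 + 17)/1500 = 0.1180; b–fl: (199 + 17)/1500 = 0.1440.
Expected DCO frequency = 0.1180 × 0.1440 ≈ 0.01699; observed = 17/1500 ≈ 0.01133.
Coefficient of coincidence = 0.01133/0.01699 ≈ 0.67.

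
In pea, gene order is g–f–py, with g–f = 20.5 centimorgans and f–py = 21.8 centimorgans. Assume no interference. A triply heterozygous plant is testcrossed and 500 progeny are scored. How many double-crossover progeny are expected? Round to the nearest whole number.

Map distances give recombination frequencies of 0.205 and 0.218 for the two intervals.
With no interference, expected double-crossover frequency = 0.205 × 0.218 = 0.04469.
Expected number = 0.04469 × 500 = 22.34 ≈ 22.

22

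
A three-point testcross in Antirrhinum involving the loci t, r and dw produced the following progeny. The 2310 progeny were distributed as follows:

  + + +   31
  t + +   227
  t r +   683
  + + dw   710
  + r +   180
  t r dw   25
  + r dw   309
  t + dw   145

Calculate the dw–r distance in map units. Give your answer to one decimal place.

The two most frequent reciprocal classes, + + dw and t r +, are the parental types, so the F1 was + + dw / t r +.
The two rarest classes, + + + and t r dw, are the double crossovers. Comparing them with the parentals, only the dw allele has switched, so dw is the middle locus and the order is r – dw – t.
Crossovers in the r–dw interval produce the single-crossover classes + r dw and t + + (309 + 227 = 536) plus the double crossovers (56).
RF(r–dw) = (536 + 56) / 2310 = 592/2310 = 0.2563 → 25.6 map units.

25.6 map units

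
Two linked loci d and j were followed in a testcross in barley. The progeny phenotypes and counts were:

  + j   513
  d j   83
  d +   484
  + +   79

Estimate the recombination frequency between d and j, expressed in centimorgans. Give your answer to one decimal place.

The two most frequent classes, + j (513) and d + (484), are the parental types, so the F1 was + j / d +.
The recombinant classes are + + and d j: 79 + 83 = 162.
Recombination frequency = 162/1159 = 0.1398 ≈ 14.0%, i.e. 14.0 centimorgans.

14.0 centimorgans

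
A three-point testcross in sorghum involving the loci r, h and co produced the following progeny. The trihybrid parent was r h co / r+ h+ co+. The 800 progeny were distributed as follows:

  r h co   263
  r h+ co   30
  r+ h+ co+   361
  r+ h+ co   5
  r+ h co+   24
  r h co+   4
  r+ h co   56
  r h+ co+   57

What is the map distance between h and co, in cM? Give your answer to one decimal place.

7.9 cM

The two rarest classes, r h co+ and r+ h+ co, are the double crossovers. Comparing them with the parentals, only the co allele has switched, so co is the middle locus and the order is h – co – r.
Crossovers in the h–co interval produce the single-crossover classes r h+ co and r+ h co+ (30 + 24 = 54) plus the double crossovers (9).
RF(h–co) = (54 + 9) / 800 = 63/800 = 0.0788 → 7.9 cM.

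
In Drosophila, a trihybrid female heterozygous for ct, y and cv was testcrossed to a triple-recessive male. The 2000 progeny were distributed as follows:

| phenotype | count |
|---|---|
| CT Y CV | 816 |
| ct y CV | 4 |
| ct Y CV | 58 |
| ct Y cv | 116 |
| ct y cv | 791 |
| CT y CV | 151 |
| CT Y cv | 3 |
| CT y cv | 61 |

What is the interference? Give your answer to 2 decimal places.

The two most frequent reciprocal classes, ct y cv and CT Y CV, are the parental types, so the F1 was ct y cv / CT Y CV.
The two rarest classes, ct y CV and CT Y cv, are the double crossovers. Comparing them with the parentals, only the cv allele has switched, so cv is the middle locus and the order is y – cv – ct.
y–cv: (267 + 7)/2000 = 0.1370; cv–ct: (119 + 7)/2000 = 0.0630.
Expected DCO frequency = 0.1370 × 0.0630 ≈ 0.00863; observed = 7/2000 ≈ 0.00350.
Coefficient of coincidence = 0.00350/0.00863 ≈ 0.41; interference = 1 − 0.41 = 0.59.

0.59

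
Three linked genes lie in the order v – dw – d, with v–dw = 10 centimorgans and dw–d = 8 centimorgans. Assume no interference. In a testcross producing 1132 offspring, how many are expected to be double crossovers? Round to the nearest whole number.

9

Map distances give recombination frequencies of 0.100 and 0.080 for the two intervals.
With no interference, expected double-crossover frequency = 0.100 × 0.080 = 0.00800.
Expected number = 0.00800 × 1132 = 9.06 ≈ 9.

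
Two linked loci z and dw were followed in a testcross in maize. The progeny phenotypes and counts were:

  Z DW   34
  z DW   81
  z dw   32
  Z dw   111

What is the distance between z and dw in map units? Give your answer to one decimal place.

The two most frequent classes, Z dw (111) and z DW (81), are the parental types, so the F1 was Z dw / z DW.
The recombinant classes are Z DW and z dw: 34 + 32 = 66.
Recombination frequency = 66/258 = 0.2558 ≈ 25.6%, i.e. 25.6 map units.

25.6 map units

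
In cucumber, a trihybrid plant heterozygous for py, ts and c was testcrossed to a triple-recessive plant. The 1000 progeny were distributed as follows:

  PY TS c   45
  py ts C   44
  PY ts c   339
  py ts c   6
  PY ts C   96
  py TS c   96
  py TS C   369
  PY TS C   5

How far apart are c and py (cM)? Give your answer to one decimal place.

20.3 cM

The two most frequent reciprocal classes, PY ts c and py TS C, are the parental types, so the F1 was PY ts c / py TS C.
The two rarest classes, py ts c and PY TS C, are the double crossovers. Comparing them with the parentals, only the py allele has switched, so py is the middle locus and the order is c – py – ts.
Crossovers in the c–py interval produce the single-crossover classes PY ts C and py TS c (96 + 96 = 192) plus the double crossovers (11).
RF(c–py) = (192 + 11) / 1000 = 203/1000 = 0.2030 → 20.3 cM.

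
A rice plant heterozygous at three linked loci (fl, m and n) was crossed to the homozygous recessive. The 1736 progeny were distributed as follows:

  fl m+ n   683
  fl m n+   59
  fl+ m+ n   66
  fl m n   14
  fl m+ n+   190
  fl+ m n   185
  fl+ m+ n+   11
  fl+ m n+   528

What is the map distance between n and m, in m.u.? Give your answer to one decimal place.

The two most frequent reciprocal classes, fl m+ n and fl+ m n+, are the parental types, so the F1 was fl m+ n / fl+ m n+.
The two rarest classes, fl m n and fl+ m+ n+, are the double crossovers. Comparing them with the parentals, only the m allele has switched, so m is the middle locus and the order is fl – m – n.
Crossovers in the m–n interval produce the single-crossover classes fl m+ n+ and fl+ m n (190 + 185 = 375) plus the double crossovers (25).
RF(m–n) = (375 + 25) / 1736 = 400/1736 = 0.2304 → 23.0 m.u.

23.0 m.u.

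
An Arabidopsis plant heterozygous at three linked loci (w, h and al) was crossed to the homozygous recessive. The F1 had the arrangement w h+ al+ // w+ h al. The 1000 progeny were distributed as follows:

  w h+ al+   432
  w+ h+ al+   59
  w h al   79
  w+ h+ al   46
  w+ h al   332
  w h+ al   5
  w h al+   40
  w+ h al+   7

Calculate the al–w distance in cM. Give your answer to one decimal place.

The two rarest classes, w h+ al and w+ h al+, are the double crossovers. Comparing them with the parentals, only the al allele has switched, so al is the middle locus and the order is h – al – w.
Crossovers in the al–w interval produce the single-crossover classes w+ h+ al+ and w h al (59 + 79 = 138) plus the double crossovers (12).
RF(al–w) = (138 + 12) / 1000 = 150/1000 = 0.1500 → 15.0 cM.

15.0 cM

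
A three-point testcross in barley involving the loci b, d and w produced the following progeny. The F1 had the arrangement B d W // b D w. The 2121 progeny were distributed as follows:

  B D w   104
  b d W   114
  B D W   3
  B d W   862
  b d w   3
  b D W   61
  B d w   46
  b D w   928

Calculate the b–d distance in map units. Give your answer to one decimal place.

10.6 map units

The two rarest classes, B D W and b d w, are the double crossovers. Comparing them with the parentals, only the d allele has switched, so d is the middle locus and the order is w – d – b.
Crossovers in the d–b interval produce the single-crossover classes b d W and B D w (114 + 104 = 218) plus the double crossovers (6).
RF(d–b) = (218 + 6) / 2121 = 224/2121 = 0.1056 → 10.6 map units.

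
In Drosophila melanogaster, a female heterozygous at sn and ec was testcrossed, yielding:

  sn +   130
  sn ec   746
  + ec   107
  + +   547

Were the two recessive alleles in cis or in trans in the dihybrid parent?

The two most frequent classes are + + (547) and sn ec (746); these are the parental (non-recombinant) types.
So the F1 carried + + on one chromosome and sn ec on the other — the recessive alleles are on the same chromosome (cis / coupling).

cis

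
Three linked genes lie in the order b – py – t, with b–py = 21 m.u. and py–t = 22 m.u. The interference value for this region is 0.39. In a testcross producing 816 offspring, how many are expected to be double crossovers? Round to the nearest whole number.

23

Map distances give recombination frequencies of 0.210 and 0.220 for the two intervals.
With interference 0.39 (so coincidence = 0.61), expected double-crossover frequency = 0.210 × 0.220 × 0.61 = 0.02818.
Expected number = 0.02818 × 816 = 23.00 ≈ 23.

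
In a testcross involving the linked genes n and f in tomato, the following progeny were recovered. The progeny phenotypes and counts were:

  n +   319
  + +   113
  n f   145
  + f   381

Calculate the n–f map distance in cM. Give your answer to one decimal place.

26.9 cM

The two most frequent classes, + f (381) and n + (319), are the parental types, so the F1 was + f / n +.
The recombinant classes are + + and n f: 113 + 145 = 258.
Recombination frequency = 258/958 = 0.2693 ≈ 26.9%, i.e. 26.9 cM.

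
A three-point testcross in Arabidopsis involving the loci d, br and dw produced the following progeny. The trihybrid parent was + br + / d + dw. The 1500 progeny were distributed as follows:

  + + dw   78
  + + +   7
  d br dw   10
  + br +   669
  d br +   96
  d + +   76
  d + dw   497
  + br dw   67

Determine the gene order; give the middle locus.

The two rarest classes, + + + and d br dw, are the double crossovers. Comparing them with the parentals, only the br allele has switched, so br is the middle locus and the order is d – br – dw.

br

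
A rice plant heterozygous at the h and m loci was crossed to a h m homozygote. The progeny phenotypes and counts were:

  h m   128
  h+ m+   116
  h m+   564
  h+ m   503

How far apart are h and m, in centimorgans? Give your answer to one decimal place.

18.6 centimorgans

The two most frequent classes, h+ m (503) and h m+ (564), are the parental types, so the F1 was h+ m / h m+.
The recombinant classes are h+ m+ and h m: 116 + 128 = 244.
Recombination frequency = 244/1311 = 0.1861 ≈ 18.6%, i.e. 18.6 centimorgans.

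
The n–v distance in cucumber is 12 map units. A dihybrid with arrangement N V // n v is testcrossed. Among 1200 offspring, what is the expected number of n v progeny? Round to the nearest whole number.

A map distance of 12 map units corresponds to a recombination frequency of 0.120.
The F1 is N V / n v, so n v is a parental gamete class with expected frequency (1 − r)/2 = 0.880/2 = 0.4400.
Expected number = 0.4400 × 1200 = 528.00 ≈ 528.

528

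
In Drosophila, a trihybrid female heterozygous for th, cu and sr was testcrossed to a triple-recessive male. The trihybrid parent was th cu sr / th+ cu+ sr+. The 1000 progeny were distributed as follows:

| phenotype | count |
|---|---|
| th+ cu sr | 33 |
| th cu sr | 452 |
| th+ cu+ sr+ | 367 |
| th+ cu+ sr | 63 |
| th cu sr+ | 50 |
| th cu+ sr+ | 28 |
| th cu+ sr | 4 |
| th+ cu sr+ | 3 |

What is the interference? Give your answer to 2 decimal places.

The two rarest classes, th cu+ sr and th+ cu sr+, are the double crossovers. Comparing them with the parentals, only the cu allele has switched, so cu is the middle locus and the order is th – cu – sr.
th–cu: (61 + 7)/1000 = 0.0680; cu–sr: (113 + 7)/1000 = 0.1200.
Expected DCO frequency = 0.0680 × 0.1200 ≈ 0.00816; observed = 7/1000 ≈ 0.00700.
Coefficient of coincidence = 0.00700/0.00816 ≈ 0.86; interference = 1 − 0.86 = 0.14.

0.14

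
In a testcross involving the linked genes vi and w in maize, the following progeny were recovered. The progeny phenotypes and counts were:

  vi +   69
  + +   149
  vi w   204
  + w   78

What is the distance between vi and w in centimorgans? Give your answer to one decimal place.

The two most frequent classes, + + (149) and vi w (204), are the parental types, so the F1 was + + / vi w.
The recombinant classes are + w and vi +: 78 + 69 = 147.
Recombination frequency = 147/500 = 0.2940 ≈ 29.4%, i.e. 29.4 centimorgans.

29.4 centimorgans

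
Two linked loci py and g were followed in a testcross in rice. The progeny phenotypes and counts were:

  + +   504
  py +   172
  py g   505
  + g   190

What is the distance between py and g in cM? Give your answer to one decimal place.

26.4 cM

The two most frequent classes, + + (504) and py g (505), are the parental types, so the F1 was + + / py g.
The recombinant classes are + g and py +: 190 + 172 = 362.
Recombination frequency = 362/1371 = 0.2640 ≈ 26.4%, i.e. 26.4 cM.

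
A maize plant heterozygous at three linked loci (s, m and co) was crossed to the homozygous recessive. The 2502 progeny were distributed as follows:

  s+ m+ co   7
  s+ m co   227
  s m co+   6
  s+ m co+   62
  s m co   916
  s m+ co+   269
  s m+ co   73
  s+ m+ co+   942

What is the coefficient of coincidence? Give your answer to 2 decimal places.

0.43

The two most frequent reciprocal classes, s+ m+ co+ and s m co, are the parental types, so the F1 was s+ m+ co+ / s m co.
The two rarest classes, s+ m+ co and s m co+, are the double crossovers. Comparing them with the parentals, only the co allele has switched, so co is the middle locus and the order is s – co – m.
s–co: (496 + 13)/2502 = 0.2034; co–m: (135 + 13)/2502 = 0.0592.
Expected DCO frequency = 0.2034 × 0.0592 ≈ 0.01204; observed = 13/2502 ≈ 0.00520.
Coefficient of coincidence = 0.00520/0.01204 ≈ 0.43.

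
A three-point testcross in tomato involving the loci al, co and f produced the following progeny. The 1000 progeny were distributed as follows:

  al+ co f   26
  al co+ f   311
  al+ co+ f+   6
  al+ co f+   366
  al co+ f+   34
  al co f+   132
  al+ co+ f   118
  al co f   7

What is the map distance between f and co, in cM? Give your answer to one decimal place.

The two most frequent reciprocal classes, al+ co f+ and al co+ f, are the parental types, so the F1 was al+ co f+ / al co+ f.
The two rarest classes, al+ co+ f+ and al co f, are the double crossovers. Comparing them with the parentals, only the co allele has switched, so co is the middle locus and the order is f – co – al.
Crossovers in the f–co interval produce the single-crossover classes al+ co f and al co+ f+ (26 + 34 = 60) plus the double crossovers (13).
RF(f–co) = (60 + 13) / 1000 = 73/1000 = 0.0730 → 7.3 cM.

7.3 cM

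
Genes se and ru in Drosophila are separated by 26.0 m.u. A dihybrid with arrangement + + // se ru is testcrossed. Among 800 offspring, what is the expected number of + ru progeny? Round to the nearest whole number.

104

A map distance of 26.0 m.u. corresponds to a recombination frequency of 0.260.
The F1 is + + / se ru, so + ru is a recombinant gamete class with expected frequency r/2 = 0.260/2 = 0.1300.
Expected number = 0.1300 × 800 = 104.00 ≈ 104.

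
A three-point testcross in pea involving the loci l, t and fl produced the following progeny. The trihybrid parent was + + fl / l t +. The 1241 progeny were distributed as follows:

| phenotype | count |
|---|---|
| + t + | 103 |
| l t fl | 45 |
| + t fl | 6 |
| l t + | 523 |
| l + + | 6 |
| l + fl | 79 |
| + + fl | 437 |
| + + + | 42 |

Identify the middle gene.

The two rarest classes, + t fl and l + +, are the double crossovers. Comparing them with the parentals, only the t allele has switched, so t is the middle locus and the order is fl – t – l.

t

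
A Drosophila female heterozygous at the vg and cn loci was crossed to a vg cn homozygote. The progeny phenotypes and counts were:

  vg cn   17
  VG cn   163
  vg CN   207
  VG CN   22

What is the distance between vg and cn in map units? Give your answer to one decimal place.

9.5 map units

The two most frequent classes, VG cn (163) and vg CN (207), are the parental types, so the F1 was VG cn / vg CN.
The recombinant classes are VG CN and vg cn: 22 + 17 = 39.
Recombination frequency = 39/409 = 0.0954 ≈ 9.5%, i.e. 9.5 map units.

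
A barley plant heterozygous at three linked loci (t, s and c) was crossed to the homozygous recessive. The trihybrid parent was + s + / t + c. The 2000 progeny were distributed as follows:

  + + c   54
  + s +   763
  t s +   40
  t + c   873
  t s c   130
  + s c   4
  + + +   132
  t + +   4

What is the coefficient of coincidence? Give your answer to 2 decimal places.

0.58

The two rarest classes, + s c and t + +, are the double crossovers. Comparing them with the parentals, only the c allele has switched, so c is the middle locus and the order is s – c – t.
s–c: (262 + 8)/2000 = 0.1350; c–t: (94 + 8)/2000 = 0.0510.
Expected DCO frequency = 0.1350 × 0.0510 ≈ 0.00688; observed = 8/2000 ≈ 0.00400.
Coefficient of coincidence = 0.00400/0.00688 ≈ 0.58.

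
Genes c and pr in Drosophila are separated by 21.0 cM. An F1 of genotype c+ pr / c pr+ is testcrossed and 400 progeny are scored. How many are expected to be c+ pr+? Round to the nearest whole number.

A map distance of 21.0 cM corresponds to a recombination frequency of 0.210.
The F1 is c+ pr / c pr+, so c+ pr+ is a recombinant gamete class with expected frequency r/2 = 0.210/2 = 0.1050.
Expected number = 0.1050 × 400 = 42.00 ≈ 42.

42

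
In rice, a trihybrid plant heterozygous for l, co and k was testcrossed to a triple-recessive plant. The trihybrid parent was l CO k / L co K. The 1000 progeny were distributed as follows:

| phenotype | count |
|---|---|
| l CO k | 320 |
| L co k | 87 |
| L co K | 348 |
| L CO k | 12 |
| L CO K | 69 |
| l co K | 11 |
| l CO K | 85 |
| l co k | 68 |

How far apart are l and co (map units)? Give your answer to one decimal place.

16.0 map units

The two rarest classes, L CO k and l co K, are the double crossovers. Comparing them with the parentals, only the l allele has switched, so l is the middle locus and the order is co – l – k.
Crossovers in the co–l interval produce the single-crossover classes l co k and L CO K (68 + 69 = 137) plus the double crossovers (23).
RF(co–l) = (137 + 23) / 1000 = 160/1000 = 0.1600 → 16.0 map units.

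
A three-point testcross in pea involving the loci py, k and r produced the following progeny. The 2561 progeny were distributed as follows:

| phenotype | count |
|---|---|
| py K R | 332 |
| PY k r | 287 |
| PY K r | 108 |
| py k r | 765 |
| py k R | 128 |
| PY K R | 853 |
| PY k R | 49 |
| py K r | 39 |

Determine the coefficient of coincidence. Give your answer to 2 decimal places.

The two most frequent reciprocal classes, PY K R and py k r, are the parental types, so the F1 was PY K R / py k r.
The two rarest classes, PY k R and py K r, are the double crossovers. Comparing them with the parentals, only the k allele has switched, so k is the middle locus and the order is py – k – r.
py–k: (619 + 88)/2561 = 0.2761; k–r: (236 + 88)/2561 = 0.1265.
Expected DCO frequency = 0.2761 × 0.1265 ≈ 0.03493; observed = 88/2561 ≈ 0.03436.
Coefficient of coincidence = 0.03436/0.03493 ≈ 0.98.

0.98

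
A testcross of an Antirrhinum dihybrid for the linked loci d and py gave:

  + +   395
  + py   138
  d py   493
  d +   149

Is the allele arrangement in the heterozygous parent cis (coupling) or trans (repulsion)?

cis

The two most frequent classes are + + (395) and d py (493); these are the parental (non-recombinant) types.
So the F1 carried + + on one chromosome and d py on the other — the recessive alleles are on the same chromosome (cis / coupling).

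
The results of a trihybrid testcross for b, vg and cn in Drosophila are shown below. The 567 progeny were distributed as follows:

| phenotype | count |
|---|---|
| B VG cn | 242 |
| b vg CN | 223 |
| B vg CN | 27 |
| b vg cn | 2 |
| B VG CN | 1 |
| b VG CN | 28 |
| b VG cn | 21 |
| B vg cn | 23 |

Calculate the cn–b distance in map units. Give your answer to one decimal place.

9.0 map units

The two most frequent reciprocal classes, b vg CN and B VG cn, are the parental types, so the F1 was b vg CN / B VG cn.
The two rarest classes, b vg cn and B VG CN, are the double crossovers. Comparing them with the parentals, only the cn allele has switched, so cn is the middle locus and the order is b – cn – vg.
Crossovers in the b–cn interval produce the single-crossover classes B vg CN and b VG cn (27 + 21 = 48) plus the double crossovers (3).
RF(b–cn) = (48 + 3) / 567 = 51/567 = 0.0899 → 9.0 map units.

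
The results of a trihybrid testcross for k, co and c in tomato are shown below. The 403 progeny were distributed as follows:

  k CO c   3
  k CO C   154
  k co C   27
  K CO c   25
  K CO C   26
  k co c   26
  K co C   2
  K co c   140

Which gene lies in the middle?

The two most frequent reciprocal classes, K co c and k CO C, are the parental types, so the F1 was K co c / k CO C.
The two rarest classes, K co C and k CO c, are the double crossovers. Comparing them with the parentals, only the c allele has switched, so c is the middle locus and the order is co – c – k.

c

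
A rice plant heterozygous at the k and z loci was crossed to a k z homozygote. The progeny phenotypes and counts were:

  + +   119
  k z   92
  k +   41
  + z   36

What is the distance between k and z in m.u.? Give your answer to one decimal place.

The two most frequent classes, + + (119) and k z (92), are the parental types, so the F1 was + + / k z.
The recombinant classes are + z and k +: 36 + 41 = 77.
Recombination frequency = 77/288 = 0.2674 ≈ 26.7%, i.e. 26.7 m.u.

26.7 m.u.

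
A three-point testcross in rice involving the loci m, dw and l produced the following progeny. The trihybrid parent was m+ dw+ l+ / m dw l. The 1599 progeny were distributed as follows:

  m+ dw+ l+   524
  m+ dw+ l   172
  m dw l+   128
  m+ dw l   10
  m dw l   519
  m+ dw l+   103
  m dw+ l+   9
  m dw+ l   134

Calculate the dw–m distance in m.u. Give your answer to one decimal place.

The two rarest classes, m dw+ l+ and m+ dw l, are the double crossovers. Comparing them with the parentals, only the m allele has switched, so m is the middle locus and the order is dw – m – l.
Crossovers in the dw–m interval produce the single-crossover classes m+ dw l+ and m dw+ l (103 + 134 = 237) plus the double crossovers (19).
RF(dw–m) = (237 + 19) / 1599 = 256/1599 = 0.1601 → 16.0 m.u.

16.0 m.u.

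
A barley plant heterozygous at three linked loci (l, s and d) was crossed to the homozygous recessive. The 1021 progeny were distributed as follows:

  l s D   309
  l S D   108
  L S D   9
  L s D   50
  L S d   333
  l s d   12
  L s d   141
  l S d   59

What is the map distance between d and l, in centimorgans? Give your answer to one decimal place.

The two most frequent reciprocal classes, l s D and L S d, are the parental types, so the F1 was l s D / L S d.
The two rarest classes, l s d and L S D, are the double crossovers. Comparing them with the parentals, only the d allele has switched, so d is the middle locus and the order is l – d – s.
Crossovers in the l–d interval produce the single-crossover classes L s D and l S d (50 + 59 = 109) plus the double crossovers (21).
RF(l–d) = (109 + 21) / 1021 = 130/1021 = 0.1273 → 12.7 centimorgans.

12.7 centimorgans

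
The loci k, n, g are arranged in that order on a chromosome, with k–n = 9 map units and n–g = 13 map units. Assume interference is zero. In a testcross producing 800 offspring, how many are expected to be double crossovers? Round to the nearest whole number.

9

Map distances give recombination frequencies of 0.090 and 0.130 for the two intervals.
With no interference, expected double-crossover frequency = 0.090 × 0.130 = 0.01170.
Expected number = 0.01170 × 800 = 9.36 ≈ 9.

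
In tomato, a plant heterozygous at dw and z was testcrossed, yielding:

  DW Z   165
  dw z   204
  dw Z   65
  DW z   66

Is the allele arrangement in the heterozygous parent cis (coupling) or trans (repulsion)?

cis

The two most frequent classes are DW Z (165) and dw z (204); these are the parental (non-recombinant) types.
So the F1 carried DW Z on one chromosome and dw z on the other — the recessive alleles are on the same chromosome (cis / coupling).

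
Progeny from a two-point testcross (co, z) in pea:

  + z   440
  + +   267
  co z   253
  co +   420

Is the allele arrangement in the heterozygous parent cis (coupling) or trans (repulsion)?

The two most frequent classes are + z (440) and co + (420); these are the parental (non-recombinant) types.
So the F1 carried + z on one chromosome and co + on the other — the recessive alleles are on opposite chromosomes (trans / repulsion).

trans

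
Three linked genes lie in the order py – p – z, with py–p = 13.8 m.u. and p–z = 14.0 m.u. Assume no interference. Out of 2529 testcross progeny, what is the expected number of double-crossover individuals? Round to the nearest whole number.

Map distances give recombination frequencies of 0.138 and 0.140 for the two intervals.
With no interference, expected double-crossover frequency = 0.138 × 0.140 = 0.01932.
Expected number = 0.01932 × 2529 = 48.86 ≈ 49.

49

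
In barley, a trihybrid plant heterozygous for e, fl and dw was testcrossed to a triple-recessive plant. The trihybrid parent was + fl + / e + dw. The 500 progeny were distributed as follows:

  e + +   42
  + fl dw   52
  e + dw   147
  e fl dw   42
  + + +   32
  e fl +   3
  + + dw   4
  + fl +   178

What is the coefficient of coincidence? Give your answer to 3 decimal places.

0.428

The two rarest classes, e fl + and + + dw, are the double crossovers. Comparing them with the parentals, only the e allele has switched, so e is the middle locus and the order is dw – e – fl.
dw–e: (94 + 7)/500 = 0.2020; e–fl: (74 + 7)/500 = 0.1620.
Expected DCO frequency = 0.2020 × 0.1620 ≈ 0.03272; observed = 7/500 ≈ 0.01400.
Coefficient of coincidence = 0.01400/0.03272 ≈ 0.428.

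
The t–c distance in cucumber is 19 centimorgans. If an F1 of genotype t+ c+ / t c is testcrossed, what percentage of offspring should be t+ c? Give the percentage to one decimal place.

A map distance of 19 centimorgans corresponds to a recombination frequency of 0.190.
The F1 is t+ c+ / t c, so t+ c is a recombinant gamete class with expected frequency r/2 = 0.190/2 = 0.0950.
That is 0.0950 = 9.5% of the progeny.

9.5%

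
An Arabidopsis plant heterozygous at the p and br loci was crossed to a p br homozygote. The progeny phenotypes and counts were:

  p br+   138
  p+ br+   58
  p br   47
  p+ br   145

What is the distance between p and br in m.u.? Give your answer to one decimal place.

The two most frequent classes, p+ br (145) and p br+ (138), are the parental types, so the F1 was p+ br / p br+.
The recombinant classes are p+ br+ and p br: 58 + 47 = 105.
Recombination frequency = 105/388 = 0.2706 ≈ 27.1%, i.e. 27.1 m.u.

27.1 m.u.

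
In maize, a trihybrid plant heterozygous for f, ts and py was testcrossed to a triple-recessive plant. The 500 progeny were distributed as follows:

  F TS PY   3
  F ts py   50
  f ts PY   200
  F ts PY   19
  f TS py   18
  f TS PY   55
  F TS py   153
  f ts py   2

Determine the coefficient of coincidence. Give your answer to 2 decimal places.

The two most frequent reciprocal classes, f ts PY and F TS py, are the parental types, so the F1 was f ts PY / F TS py.
The two rarest classes, f ts py and F TS PY, are the double crossovers. Comparing them with the parentals, only the py allele has switched, so py is the middle locus and the order is f – py – ts.
f–py: (37 + 5)/500 = 0.0840; py–ts: (105 + 5)/500 = 0.2200.
Expected DCO frequency = 0.0840 × 0.2200 ≈ 0.01848; observed = 5/500 ≈ 0.01000.
Coefficient of coincidence = 0.01000/0.01848 ≈ 0.54.

0.54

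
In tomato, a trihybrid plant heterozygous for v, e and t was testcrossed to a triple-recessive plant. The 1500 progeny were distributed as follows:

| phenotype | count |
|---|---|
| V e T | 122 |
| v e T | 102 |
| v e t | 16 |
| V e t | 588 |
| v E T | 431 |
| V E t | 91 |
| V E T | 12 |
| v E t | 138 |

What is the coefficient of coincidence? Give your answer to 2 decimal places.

0.66

The two most frequent reciprocal classes, v E T and V e t, are the parental types, so the F1 was v E T / V e t.
The two rarest classes, V E T and v e t, are the double crossovers. Comparing them with the parentals, only the v allele has switched, so v is the middle locus and the order is e – v – t.
e–v: (193 + 28)/1500 = 0.1473; v–t: (260 + 28)/1500 = 0.1920.
Expected DCO frequency = 0.1473 × 0.1920 ≈ 0.02828; observed = 28/1500 ≈ 0.01867.
Coefficient of coincidence = 0.01867/0.02828 ≈ 0.66.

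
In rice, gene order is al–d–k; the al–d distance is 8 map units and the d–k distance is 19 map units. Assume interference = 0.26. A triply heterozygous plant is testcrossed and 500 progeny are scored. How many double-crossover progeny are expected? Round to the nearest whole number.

Map distances give recombination frequencies of 0.080 and 0.190 for the two intervals.
With interference 0.26 (so coincidence = 0.74), expected double-crossover frequency = 0.080 × 0.190 × 0.74 = 0.01125.
Expected number = 0.01125 × 500 = 5.62 ≈ 6.

6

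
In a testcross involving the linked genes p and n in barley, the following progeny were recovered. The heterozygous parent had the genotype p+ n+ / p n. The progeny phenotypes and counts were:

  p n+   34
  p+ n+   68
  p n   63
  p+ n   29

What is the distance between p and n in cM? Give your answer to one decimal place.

32.5 cM

The recombinant classes are p+ n and p n+: 29 + 34 = 63.
Recombination frequency = 63/194 = 0.3247 ≈ 32.5%, i.e. 32.5 cM.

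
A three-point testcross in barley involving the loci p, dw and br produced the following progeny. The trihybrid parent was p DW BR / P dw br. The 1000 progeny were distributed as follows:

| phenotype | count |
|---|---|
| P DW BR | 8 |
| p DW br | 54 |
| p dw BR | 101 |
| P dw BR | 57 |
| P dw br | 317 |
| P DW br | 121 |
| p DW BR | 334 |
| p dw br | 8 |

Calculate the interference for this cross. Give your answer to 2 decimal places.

The two rarest classes, P DW BR and p dw br, are the double crossovers. Comparing them with the parentals, only the p allele has switched, so p is the middle locus and the order is br – p – dw.
br–p: (111 + 16)/1000 = 0.1270; p–dw: (222 + 16)/1000 = 0.2380.
Expected DCO frequency = 0.1270 × 0.2380 ≈ 0.03023; observed = 16/1000 ≈ 0.01600.
Coefficient of coincidence = 0.01600/0.03023 ≈ 0.53; interference = 1 − 0.53 = 0.47.

0.47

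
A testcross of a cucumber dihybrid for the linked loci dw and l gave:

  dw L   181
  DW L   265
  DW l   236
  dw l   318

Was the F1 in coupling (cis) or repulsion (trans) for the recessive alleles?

The two most frequent classes are DW L (265) and dw l (318); these are the parental (non-recombinant) types.
So the F1 carried DW L on one chromosome and dw l on the other — the recessive alleles are on the same chromosome (cis / coupling).

cis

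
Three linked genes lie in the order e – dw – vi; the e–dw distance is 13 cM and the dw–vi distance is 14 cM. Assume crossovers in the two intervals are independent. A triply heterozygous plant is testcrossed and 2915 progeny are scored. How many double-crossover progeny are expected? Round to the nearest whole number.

Map distances give recombination frequencies of 0.130 and 0.140 for the two intervals.
With no interference, expected double-crossover frequency = 0.130 × 0.140 = 0.01820.
Expected number = 0.01820 × 2915 = 53.05 ≈ 53.

53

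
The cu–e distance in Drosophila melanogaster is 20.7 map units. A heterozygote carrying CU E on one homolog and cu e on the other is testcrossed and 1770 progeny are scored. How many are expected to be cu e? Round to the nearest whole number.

A map distance of 20.7 map units corresponds to a recombination frequency of 0.207.
The F1 is CU E / cu e, so cu e is a parental gamete class with expected frequency (1 − r)/2 = 0.793/2 = 0.3965.
Expected number = 0.3965 × 1770 = 701.81 ≈ 702.

702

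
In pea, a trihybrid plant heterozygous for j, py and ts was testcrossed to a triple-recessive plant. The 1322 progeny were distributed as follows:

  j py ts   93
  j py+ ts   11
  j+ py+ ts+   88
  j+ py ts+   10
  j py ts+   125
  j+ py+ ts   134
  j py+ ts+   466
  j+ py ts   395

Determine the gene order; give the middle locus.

The two most frequent reciprocal classes, j py+ ts+ and j+ py ts, are the parental types, so the F1 was j py+ ts+ / j+ py ts.
The two rarest classes, j py+ ts and j+ py ts+, are the double crossovers. Comparing them with the parentals, only the ts allele has switched, so ts is the middle locus and the order is py – ts – j.

ts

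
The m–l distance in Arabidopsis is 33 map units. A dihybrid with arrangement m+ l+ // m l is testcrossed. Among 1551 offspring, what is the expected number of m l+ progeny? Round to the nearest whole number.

A map distance of 33 map units corresponds to a recombination frequency of 0.330.
The F1 is m+ l+ / m l, so m l+ is a recombinant gamete class with expected frequency r/2 = 0.330/2 = 0.1650.
Expected number = 0.1650 × 1551 = 255.92 ≈ 256.

256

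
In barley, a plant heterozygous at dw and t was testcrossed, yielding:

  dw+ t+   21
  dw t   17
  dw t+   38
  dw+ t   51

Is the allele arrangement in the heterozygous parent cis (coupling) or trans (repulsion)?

The two most frequent classes are dw+ t (51) and dw t+ (38); these are the parental (non-recombinant) types.
So the F1 carried dw+ t on one chromosome and dw t+ on the other — the recessive alleles are on opposite chromosomes (trans / repulsion).

trans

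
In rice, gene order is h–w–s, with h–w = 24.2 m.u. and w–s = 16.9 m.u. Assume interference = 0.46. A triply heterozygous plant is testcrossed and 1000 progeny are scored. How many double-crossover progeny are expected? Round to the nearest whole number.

Map distances give recombination frequencies of 0.242 and 0.169 for the two intervals.
With interference 0.46 (so coincidence = 0.54), expected double-crossover frequency = 0.242 × 0.169 × 0.54 = 0.02208.
Expected number = 0.02208 × 1000 = 22.08 ≈ 22.

22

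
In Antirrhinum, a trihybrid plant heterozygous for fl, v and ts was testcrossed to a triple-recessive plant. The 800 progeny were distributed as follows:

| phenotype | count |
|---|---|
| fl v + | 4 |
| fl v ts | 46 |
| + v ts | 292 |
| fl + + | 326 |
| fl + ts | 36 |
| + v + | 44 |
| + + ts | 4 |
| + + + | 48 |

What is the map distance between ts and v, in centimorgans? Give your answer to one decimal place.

The two most frequent reciprocal classes, fl + + and + v ts, are the parental types, so the F1 was fl + + / + v ts.
The two rarest classes, fl v + and + + ts, are the double crossovers. Comparing them with the parentals, only the v allele has switched, so v is the middle locus and the order is ts – v – fl.
Crossovers in the ts–v interval produce the single-crossover classes fl + ts and + v + (36 + 44 = 80) plus the double crossovers (8).
RF(ts–v) = (80 + 8) / 800 = 88/800 = 0.1100 → 11.0 centimorgans.

11.0 centimorgans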